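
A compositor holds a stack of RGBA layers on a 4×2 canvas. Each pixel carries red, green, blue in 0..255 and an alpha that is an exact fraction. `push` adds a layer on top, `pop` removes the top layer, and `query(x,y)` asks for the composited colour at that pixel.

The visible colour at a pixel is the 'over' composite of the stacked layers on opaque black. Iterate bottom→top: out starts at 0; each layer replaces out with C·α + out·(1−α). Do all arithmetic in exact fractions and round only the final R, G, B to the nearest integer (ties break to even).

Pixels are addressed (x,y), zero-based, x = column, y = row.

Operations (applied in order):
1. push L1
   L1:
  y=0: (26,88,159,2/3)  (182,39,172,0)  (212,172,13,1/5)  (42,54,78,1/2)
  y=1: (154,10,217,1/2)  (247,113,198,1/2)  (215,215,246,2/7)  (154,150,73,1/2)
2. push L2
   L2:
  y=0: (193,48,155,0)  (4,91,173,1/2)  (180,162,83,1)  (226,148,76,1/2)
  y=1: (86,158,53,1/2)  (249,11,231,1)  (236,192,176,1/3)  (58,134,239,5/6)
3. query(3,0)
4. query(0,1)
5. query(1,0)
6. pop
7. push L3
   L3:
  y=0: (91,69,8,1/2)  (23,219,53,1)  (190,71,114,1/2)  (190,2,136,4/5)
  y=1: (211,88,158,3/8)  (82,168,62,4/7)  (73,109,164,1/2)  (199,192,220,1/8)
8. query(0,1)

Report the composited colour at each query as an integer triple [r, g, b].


at x=3,y=0 over L1,L2:
+L1 (α=1/2) → [21, 27, 39]
+L2 (α=1/2) → [247/2, 175/2, 115/2]
rounded: [124, 88, 58]

at x=0,y=1 over L1,L2:
+L1 (α=1/2) → [77, 5, 217/2]
+L2 (α=1/2) → [163/2, 163/2, 323/4]
rounded: [82, 82, 81]

query (1,0) [L1,L2] — begin 0,0,0
L1 α=0: [0, 0, 0]
L2 α=1/2: [2, 91/2, 173/2]
rounded: [2, 46, 86]

query (0,1) [L1,L3] — begin 0,0,0
after L1 α=1/2: [77, 5, 217/2]
after L3 α=3/8: [509/4, 289/8, 2033/16]
→ [127, 36, 127]


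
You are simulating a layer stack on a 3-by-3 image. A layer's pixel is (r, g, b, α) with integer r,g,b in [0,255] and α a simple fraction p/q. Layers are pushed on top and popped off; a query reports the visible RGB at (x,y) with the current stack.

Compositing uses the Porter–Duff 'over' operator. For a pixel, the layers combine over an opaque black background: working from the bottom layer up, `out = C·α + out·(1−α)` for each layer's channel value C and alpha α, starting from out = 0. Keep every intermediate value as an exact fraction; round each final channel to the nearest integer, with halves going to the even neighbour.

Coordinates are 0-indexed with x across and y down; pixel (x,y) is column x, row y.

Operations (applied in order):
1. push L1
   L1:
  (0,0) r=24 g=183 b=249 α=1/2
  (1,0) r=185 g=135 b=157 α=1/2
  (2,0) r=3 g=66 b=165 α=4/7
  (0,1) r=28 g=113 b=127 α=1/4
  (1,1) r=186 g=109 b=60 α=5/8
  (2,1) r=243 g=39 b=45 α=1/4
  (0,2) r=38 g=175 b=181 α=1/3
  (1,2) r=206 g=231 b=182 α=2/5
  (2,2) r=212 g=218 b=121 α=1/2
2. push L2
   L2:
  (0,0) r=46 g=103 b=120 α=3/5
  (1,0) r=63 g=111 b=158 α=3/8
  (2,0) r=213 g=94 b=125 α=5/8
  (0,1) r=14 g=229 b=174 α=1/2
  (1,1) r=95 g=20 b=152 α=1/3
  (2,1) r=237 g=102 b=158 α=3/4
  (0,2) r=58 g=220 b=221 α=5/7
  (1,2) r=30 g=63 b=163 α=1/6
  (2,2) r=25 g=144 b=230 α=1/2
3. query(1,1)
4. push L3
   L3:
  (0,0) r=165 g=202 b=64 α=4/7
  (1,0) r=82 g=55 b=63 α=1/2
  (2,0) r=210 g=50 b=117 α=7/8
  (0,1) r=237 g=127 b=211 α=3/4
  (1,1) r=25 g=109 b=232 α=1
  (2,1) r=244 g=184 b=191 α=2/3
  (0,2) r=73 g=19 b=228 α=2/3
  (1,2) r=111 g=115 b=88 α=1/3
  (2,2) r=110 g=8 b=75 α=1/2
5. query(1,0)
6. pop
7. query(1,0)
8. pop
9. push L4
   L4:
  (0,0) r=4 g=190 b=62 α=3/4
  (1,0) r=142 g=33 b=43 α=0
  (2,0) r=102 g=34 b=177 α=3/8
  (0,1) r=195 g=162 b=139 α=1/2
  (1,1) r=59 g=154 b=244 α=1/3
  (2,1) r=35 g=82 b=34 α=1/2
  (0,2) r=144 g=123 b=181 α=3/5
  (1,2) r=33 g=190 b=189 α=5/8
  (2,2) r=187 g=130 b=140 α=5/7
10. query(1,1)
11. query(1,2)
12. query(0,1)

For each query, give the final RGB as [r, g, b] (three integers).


(1,1) stack=L1,L2; from [0,0,0]:
+L1 (α=5/8) → [465/4, 545/8, 75/2]
+L2 (α=1/3) → [655/6, 625/12, 227/3]
= [109, 52, 76]

at x=1,y=0 over L1,L2,L3:
after L1 α=1/2: [185/2, 135/2, 157/2]
after L2 α=3/8: [1303/16, 1341/16, 1733/16]
after L3 α=1/2: [2615/32, 2221/32, 2741/32]
rounded: [82, 69, 86]

query (1,0) [L1,L2] — begin 0,0,0
L1 α=1/2: [185/2, 135/2, 157/2]
L2 α=3/8: [1303/16, 1341/16, 1733/16]
→ [81, 84, 108]

at x=1,y=1 over L1,L4:
after L1 α=5/8: [465/4, 545/8, 75/2]
after L4 α=1/3: [583/6, 387/4, 319/3]
→ [97, 97, 106]

query (1,2) [L1,L4] — begin 0,0,0
+L1 (α=2/5) → [412/5, 462/5, 364/5]
+L4 (α=5/8) → [2061/40, 767/5, 5817/40]
= [52, 153, 145]

(0,1) stack=L1,L4; from [0,0,0]:
+L1 (α=1/4) → [7, 113/4, 127/4]
+L4 (α=1/2) → [101, 761/8, 683/8]
rounded: [101, 95, 85]


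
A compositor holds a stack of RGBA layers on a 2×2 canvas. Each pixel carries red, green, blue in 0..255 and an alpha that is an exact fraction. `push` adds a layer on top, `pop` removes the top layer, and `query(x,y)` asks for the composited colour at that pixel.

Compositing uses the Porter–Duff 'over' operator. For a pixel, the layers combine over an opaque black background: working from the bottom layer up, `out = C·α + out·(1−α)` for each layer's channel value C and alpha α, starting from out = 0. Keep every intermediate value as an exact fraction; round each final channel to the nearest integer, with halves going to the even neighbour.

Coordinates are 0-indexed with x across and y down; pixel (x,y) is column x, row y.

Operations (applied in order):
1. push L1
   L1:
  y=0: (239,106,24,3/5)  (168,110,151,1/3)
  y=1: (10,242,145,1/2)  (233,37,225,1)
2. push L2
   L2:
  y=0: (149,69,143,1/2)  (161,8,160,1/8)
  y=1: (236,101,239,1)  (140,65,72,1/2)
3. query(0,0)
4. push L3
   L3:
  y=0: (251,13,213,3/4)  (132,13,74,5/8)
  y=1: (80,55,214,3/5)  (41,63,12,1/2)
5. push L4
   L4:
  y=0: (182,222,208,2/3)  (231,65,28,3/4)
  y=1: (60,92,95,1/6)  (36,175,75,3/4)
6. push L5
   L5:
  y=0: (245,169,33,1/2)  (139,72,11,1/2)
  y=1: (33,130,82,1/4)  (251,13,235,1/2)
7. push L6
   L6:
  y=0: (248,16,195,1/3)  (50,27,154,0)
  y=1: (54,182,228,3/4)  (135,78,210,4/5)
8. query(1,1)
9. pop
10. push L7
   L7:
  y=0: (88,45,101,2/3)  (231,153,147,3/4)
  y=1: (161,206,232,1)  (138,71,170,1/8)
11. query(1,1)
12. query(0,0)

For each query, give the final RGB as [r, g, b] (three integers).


query (0,0) [L1,L2] — begin 0,0,0
L1 α=3/5: [717/5, 318/5, 72/5]
L2 α=1/2: [731/5, 663/10, 787/10]
= [146, 66, 79]

(1,1) stack=L1,L2,L3,L4,L5,L6; from [0,0,0]:
L1 α=1: [233, 37, 225]
L2 α=1/2: [373/2, 51, 297/2]
L3 α=1/2: [455/4, 57, 321/4]
L4 α=3/4: [887/16, 291/2, 1221/16]
L5 α=1/2: [4903/32, 317/4, 4981/32]
L6 α=4/5: [22183/160, 313/4, 31861/160]
= [139, 78, 199]

at x=1,y=1 over L1,L2,L3,L4,L5,L7:
after L1 α=1: [233, 37, 225]
after L2 α=1/2: [373/2, 51, 297/2]
after L3 α=1/2: [455/4, 57, 321/4]
after L4 α=3/4: [887/16, 291/2, 1221/16]
after L5 α=1/2: [4903/32, 317/4, 4981/32]
after L7 α=1/8: [38737/256, 2503/32, 40307/256]
rounded: [151, 78, 157]

at x=0,y=0 over L1,L2,L3,L4,L5,L7:
+L1 (α=3/5) → [717/5, 318/5, 72/5]
+L2 (α=1/2) → [731/5, 663/10, 787/10]
+L3 (α=3/4) → [1124/5, 1053/40, 7177/40]
+L4 (α=2/3) → [2944/15, 6271/40, 7939/40]
+L5 (α=1/2) → [6619/30, 13031/80, 9259/80]
+L7 (α=2/3) → [11899/90, 20231/240, 8473/80]
→ [132, 84, 106]


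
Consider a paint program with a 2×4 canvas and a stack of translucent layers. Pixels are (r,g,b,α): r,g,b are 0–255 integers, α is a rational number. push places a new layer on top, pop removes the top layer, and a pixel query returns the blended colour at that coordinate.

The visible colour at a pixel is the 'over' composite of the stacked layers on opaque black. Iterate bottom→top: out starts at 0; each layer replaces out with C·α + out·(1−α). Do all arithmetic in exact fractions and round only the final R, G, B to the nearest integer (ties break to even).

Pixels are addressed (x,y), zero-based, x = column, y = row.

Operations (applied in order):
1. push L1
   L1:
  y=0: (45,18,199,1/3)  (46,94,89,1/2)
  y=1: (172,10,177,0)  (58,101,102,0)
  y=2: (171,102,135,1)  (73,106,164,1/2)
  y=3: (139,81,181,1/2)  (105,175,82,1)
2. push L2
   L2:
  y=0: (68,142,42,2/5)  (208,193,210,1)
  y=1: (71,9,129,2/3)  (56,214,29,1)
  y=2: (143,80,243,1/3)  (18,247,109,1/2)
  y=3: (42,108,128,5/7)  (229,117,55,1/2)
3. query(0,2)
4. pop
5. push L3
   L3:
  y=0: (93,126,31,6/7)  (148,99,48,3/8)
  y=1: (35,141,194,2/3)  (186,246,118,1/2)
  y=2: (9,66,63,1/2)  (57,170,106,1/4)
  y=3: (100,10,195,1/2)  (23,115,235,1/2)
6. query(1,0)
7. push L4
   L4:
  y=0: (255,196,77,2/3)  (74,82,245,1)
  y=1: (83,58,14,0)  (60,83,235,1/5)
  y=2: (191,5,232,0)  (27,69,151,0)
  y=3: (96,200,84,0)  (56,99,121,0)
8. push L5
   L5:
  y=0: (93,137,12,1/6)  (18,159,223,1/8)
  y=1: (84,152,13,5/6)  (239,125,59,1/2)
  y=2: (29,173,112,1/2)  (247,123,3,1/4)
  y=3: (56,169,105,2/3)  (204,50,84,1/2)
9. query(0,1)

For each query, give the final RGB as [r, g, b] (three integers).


(0,2) stack=L1,L2; from [0,0,0]:
+L1 (α=1) → [171, 102, 135]
+L2 (α=1/3) → [485/3, 284/3, 171]
rounded: [162, 95, 171]

at x=1,y=0 over L1,L3:
L1 α=1/2: [23, 47, 89/2]
L3 α=3/8: [559/8, 133/2, 733/16]
= [70, 66, 46]

query (0,1) [L1,L3,L4,L5] — begin 0,0,0
after L1 α=0: [0, 0, 0]
after L3 α=2/3: [70/3, 94, 388/3]
after L4 α=0: [70/3, 94, 388/3]
after L5 α=5/6: [665/9, 427/3, 583/18]
→ [74, 142, 32]


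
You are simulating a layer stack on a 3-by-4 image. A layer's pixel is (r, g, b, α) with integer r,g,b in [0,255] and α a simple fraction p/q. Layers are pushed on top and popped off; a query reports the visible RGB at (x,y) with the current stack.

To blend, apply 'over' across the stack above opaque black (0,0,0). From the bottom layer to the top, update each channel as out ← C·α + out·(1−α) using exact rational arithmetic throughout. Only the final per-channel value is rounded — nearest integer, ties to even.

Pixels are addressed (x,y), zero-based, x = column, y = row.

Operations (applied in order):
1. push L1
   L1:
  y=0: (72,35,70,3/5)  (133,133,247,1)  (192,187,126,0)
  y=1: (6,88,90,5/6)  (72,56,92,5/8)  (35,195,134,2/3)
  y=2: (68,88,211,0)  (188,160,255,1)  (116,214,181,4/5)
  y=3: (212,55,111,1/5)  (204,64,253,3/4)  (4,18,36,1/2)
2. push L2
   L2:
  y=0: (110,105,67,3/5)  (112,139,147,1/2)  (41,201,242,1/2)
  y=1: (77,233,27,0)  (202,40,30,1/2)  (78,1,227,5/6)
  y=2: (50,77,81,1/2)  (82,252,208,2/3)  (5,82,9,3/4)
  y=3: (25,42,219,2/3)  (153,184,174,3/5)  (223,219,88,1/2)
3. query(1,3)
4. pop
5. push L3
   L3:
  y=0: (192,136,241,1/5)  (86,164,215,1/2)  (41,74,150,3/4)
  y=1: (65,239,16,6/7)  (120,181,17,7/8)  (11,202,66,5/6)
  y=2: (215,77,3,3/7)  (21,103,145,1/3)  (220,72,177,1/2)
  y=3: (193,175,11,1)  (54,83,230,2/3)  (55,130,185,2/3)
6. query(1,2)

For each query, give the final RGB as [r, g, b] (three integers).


query (1,3) [L1,L2] — begin 0,0,0
+L1 (α=3/4) → [153, 48, 759/4]
+L2 (α=3/5) → [153, 648/5, 1803/10]
= [153, 130, 180]

at x=1,y=2 over L1,L3:
L1 α=1: [188, 160, 255]
L3 α=1/3: [397/3, 141, 655/3]
rounded: [132, 141, 218]


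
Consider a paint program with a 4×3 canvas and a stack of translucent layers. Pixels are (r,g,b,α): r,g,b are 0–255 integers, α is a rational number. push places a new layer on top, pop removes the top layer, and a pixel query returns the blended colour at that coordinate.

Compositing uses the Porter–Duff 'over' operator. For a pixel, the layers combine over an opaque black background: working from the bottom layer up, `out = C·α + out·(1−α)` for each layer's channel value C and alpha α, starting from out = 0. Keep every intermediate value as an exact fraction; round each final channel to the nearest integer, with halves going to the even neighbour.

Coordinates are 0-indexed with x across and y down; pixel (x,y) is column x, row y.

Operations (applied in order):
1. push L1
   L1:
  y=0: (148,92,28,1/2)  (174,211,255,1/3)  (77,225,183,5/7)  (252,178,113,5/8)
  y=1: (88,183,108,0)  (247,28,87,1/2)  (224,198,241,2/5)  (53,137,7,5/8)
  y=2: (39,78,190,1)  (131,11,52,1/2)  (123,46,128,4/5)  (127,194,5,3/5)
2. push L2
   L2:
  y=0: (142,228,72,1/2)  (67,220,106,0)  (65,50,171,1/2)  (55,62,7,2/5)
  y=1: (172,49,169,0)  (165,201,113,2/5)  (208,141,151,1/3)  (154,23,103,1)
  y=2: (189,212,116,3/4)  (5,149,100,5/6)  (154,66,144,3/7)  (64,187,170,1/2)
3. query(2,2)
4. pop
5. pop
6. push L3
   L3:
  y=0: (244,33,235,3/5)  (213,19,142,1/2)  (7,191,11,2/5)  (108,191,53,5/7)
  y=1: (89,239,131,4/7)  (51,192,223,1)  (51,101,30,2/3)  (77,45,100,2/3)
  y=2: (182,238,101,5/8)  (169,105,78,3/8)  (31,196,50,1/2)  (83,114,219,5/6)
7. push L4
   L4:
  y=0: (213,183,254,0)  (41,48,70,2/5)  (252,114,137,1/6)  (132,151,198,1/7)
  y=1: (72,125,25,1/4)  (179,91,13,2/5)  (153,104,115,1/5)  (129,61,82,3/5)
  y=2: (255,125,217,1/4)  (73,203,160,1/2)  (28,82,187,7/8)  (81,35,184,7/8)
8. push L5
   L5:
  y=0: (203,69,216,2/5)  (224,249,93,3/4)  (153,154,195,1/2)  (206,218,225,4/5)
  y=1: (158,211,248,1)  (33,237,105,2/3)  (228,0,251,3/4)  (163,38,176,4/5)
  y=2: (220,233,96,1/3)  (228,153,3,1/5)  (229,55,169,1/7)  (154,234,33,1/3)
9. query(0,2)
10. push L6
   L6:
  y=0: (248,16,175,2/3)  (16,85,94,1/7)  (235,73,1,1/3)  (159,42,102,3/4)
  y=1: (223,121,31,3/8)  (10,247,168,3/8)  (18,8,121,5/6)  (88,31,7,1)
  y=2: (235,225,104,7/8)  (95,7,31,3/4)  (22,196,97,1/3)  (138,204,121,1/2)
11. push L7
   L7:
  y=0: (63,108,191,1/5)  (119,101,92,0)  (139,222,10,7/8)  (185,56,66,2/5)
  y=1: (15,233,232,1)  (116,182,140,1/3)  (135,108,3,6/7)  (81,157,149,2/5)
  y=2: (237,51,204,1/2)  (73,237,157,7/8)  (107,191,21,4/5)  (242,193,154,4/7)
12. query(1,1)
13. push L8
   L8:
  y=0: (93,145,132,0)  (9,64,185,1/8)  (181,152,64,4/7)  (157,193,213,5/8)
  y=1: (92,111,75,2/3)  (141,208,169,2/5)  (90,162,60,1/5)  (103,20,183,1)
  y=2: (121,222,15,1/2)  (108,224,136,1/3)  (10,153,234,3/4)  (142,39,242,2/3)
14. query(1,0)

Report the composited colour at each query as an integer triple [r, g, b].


at x=2,y=2 over L1,L2:
+L1 (α=4/5) → [492/5, 184/5, 512/5]
+L2 (α=3/7) → [4278/35, 1726/35, 4208/35]
→ [122, 49, 120]

(0,2) stack=L3,L4,L5; from [0,0,0]:
L3 α=5/8: [455/4, 595/4, 505/8]
L4 α=1/4: [2385/16, 2285/16, 3251/32]
L5 α=1/3: [4145/24, 1383/8, 4787/48]
= [173, 173, 100]

query (1,1) [L3,L4,L5,L6,L7] — begin 0,0,0
+L3 (α=1) → [51, 192, 223]
+L4 (α=2/5) → [511/5, 758/5, 139]
+L5 (α=2/3) → [841/15, 3128/15, 349/3]
+L6 (α=3/8) → [931/24, 5351/24, 3257/24]
+L7 (α=1/3) → [2323/36, 7535/36, 4937/36]
= [65, 209, 137]

at x=1,y=0 over L3,L4,L5,L6,L7,L8:
after L3 α=1/2: [213/2, 19/2, 71]
after L4 α=2/5: [803/10, 249/10, 353/5]
after L5 α=3/4: [7523/40, 7719/40, 437/5]
after L6 α=1/7: [22889/140, 3551/20, 3092/35]
after L7 α=0: [22889/140, 3551/20, 3092/35]
after L8 α=1/8: [23069/160, 26137/160, 4017/40]
→ [144, 163, 100]


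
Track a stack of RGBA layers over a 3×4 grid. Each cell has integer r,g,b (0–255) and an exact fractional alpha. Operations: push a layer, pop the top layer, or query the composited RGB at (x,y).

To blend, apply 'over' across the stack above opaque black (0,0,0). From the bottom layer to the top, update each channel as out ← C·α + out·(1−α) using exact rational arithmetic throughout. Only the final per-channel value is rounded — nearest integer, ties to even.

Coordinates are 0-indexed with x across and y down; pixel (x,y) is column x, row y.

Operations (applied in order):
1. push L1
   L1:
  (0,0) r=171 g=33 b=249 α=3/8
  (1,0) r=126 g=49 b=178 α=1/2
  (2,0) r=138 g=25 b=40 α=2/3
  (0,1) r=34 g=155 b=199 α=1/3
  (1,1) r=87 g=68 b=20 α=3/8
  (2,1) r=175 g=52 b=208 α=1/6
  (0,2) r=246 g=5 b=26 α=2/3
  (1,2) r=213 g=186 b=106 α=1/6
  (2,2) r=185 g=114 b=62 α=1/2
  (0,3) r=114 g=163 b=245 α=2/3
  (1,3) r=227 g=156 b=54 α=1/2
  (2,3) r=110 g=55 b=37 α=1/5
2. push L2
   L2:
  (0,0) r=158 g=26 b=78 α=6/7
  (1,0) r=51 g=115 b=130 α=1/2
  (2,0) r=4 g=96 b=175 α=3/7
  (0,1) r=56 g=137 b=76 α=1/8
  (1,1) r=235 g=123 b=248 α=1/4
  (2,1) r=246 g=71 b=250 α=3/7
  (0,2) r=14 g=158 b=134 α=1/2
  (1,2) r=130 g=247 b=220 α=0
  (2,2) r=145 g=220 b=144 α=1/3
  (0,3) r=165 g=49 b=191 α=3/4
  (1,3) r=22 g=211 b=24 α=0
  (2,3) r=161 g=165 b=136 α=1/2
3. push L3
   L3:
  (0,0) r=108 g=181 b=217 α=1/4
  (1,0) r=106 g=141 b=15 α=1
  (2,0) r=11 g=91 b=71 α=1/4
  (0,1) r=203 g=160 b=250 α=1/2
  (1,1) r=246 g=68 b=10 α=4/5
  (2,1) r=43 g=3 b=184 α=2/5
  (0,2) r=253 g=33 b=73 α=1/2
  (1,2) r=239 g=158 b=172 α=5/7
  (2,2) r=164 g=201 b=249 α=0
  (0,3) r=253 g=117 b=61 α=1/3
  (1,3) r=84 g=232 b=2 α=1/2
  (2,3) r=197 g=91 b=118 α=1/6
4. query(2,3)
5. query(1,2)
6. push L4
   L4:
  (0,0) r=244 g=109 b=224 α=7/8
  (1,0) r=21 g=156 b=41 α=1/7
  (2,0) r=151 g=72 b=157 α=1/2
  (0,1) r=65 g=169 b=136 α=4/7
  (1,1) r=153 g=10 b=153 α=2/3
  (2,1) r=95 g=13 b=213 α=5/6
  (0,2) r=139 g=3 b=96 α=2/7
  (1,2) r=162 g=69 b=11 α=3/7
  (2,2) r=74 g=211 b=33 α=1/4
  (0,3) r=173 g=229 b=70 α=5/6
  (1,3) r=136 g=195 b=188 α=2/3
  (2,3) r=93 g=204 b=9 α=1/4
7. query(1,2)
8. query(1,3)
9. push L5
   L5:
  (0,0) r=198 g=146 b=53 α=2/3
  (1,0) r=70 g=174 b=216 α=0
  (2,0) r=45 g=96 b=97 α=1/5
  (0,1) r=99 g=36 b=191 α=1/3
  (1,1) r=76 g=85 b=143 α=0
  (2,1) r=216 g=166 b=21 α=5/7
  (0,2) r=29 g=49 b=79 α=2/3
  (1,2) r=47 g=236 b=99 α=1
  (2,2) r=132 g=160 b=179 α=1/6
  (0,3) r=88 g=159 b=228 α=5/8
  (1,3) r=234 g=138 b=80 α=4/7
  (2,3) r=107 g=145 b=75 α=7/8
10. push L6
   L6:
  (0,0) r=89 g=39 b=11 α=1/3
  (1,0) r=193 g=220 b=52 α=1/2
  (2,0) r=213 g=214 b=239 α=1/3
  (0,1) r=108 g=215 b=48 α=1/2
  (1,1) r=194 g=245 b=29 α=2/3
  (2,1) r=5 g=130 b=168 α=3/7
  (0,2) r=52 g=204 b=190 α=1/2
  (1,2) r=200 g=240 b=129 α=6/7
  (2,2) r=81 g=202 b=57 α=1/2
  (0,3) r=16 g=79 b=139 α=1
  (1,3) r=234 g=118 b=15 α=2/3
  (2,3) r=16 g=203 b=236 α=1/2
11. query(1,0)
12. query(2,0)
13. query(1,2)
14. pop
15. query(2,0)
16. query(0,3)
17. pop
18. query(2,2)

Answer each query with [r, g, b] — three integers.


(2,3) stack=L1,L2,L3; from [0,0,0]:
+L1 (α=1/5) → [22, 11, 37/5]
+L2 (α=1/2) → [183/2, 88, 717/10]
+L3 (α=1/6) → [1309/12, 177/2, 953/12]
= [109, 88, 79]

(1,2) stack=L1,L2,L3; from [0,0,0]:
L1 α=1/6: [71/2, 31, 53/3]
L2 α=0: [71/2, 31, 53/3]
L3 α=5/7: [1266/7, 852/7, 2686/21]
= [181, 122, 128]

at x=1,y=2 over L1,L2,L3,L4:
L1 α=1/6: [71/2, 31, 53/3]
L2 α=0: [71/2, 31, 53/3]
L3 α=5/7: [1266/7, 852/7, 2686/21]
L4 α=3/7: [8466/49, 4857/49, 11437/147]
rounded: [173, 99, 78]

query (1,3) [L1,L2,L3,L4] — begin 0,0,0
after L1 α=1/2: [227/2, 78, 27]
after L2 α=0: [227/2, 78, 27]
after L3 α=1/2: [395/4, 155, 29/2]
after L4 α=2/3: [1483/12, 545/3, 781/6]
rounded: [124, 182, 130]

(1,0) stack=L1,L2,L3,L4,L5,L6; from [0,0,0]:
after L1 α=1/2: [63, 49/2, 89]
after L2 α=1/2: [57, 279/4, 219/2]
after L3 α=1: [106, 141, 15]
after L4 α=1/7: [657/7, 1002/7, 131/7]
after L5 α=0: [657/7, 1002/7, 131/7]
after L6 α=1/2: [1004/7, 1271/7, 495/14]
= [143, 182, 35]

(2,0) stack=L1,L2,L3,L4,L5,L6; from [0,0,0]:
L1 α=2/3: [92, 50/3, 80/3]
L2 α=3/7: [380/7, 152/3, 1895/21]
L3 α=1/4: [1217/28, 243/4, 598/7]
L4 α=1/2: [5445/56, 531/8, 1697/14]
L5 α=1/5: [1215/14, 723/10, 4073/35]
L6 α=1/3: [902/7, 1793/15, 16511/105]
→ [129, 120, 157]

(1,2) stack=L1,L2,L3,L4,L5,L6; from [0,0,0]:
after L1 α=1/6: [71/2, 31, 53/3]
after L2 α=0: [71/2, 31, 53/3]
after L3 α=5/7: [1266/7, 852/7, 2686/21]
after L4 α=3/7: [8466/49, 4857/49, 11437/147]
after L5 α=1: [47, 236, 99]
after L6 α=6/7: [1247/7, 1676/7, 873/7]
= [178, 239, 125]

at x=2,y=0 over L1,L2,L3,L4,L5:
after L1 α=2/3: [92, 50/3, 80/3]
after L2 α=3/7: [380/7, 152/3, 1895/21]
after L3 α=1/4: [1217/28, 243/4, 598/7]
after L4 α=1/2: [5445/56, 531/8, 1697/14]
after L5 α=1/5: [1215/14, 723/10, 4073/35]
→ [87, 72, 116]

at x=0,y=3 over L1,L2,L3,L4,L5:
after L1 α=2/3: [76, 326/3, 490/3]
after L2 α=3/4: [571/4, 767/12, 2209/12]
after L3 α=1/3: [359/2, 1469/18, 2575/18]
after L4 α=5/6: [2089/12, 22079/108, 8875/108]
after L5 α=5/8: [3849/32, 50699/288, 49915/288]
rounded: [120, 176, 173]

(2,2) stack=L1,L2,L3,L4; from [0,0,0]:
L1 α=1/2: [185/2, 57, 31]
L2 α=1/3: [110, 334/3, 206/3]
L3 α=0: [110, 334/3, 206/3]
L4 α=1/4: [101, 545/4, 239/4]
→ [101, 136, 60]


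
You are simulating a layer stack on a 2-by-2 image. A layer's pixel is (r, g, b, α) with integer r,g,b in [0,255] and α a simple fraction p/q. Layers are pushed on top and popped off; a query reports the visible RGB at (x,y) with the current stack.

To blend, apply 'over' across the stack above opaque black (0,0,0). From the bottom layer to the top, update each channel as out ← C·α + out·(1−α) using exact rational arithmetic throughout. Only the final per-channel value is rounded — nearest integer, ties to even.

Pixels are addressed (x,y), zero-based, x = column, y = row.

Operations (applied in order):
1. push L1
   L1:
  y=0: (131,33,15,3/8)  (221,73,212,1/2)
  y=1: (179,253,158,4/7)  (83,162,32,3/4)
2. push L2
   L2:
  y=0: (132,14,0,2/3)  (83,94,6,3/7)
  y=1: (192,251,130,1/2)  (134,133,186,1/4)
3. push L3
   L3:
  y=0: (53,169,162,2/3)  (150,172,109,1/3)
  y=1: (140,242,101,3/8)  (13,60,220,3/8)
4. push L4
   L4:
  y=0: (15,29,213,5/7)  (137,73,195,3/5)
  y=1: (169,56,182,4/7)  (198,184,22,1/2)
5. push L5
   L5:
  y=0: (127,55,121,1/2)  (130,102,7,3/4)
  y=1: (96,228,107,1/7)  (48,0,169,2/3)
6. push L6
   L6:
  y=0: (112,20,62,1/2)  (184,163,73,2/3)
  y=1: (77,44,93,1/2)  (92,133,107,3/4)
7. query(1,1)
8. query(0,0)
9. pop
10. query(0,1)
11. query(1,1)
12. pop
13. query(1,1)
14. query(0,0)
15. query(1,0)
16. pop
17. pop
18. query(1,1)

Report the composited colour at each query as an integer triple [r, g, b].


at x=1,y=1 over L1,L2,L3,L4,L5,L6:
after L1 α=3/4: [249/4, 243/2, 24]
after L2 α=1/4: [1283/16, 995/8, 129/2]
after L3 α=3/8: [7039/128, 6415/64, 1965/16]
after L4 α=1/2: [32383/256, 18191/128, 2317/32]
after L5 α=2/3: [56959/768, 18191/384, 13133/96]
after L6 α=3/4: [268927/3072, 171407/1536, 43949/384]
rounded: [88, 112, 114]

(0,0) stack=L1,L2,L3,L4,L5,L6; from [0,0,0]:
L1 α=3/8: [393/8, 99/8, 45/8]
L2 α=2/3: [835/8, 323/24, 15/8]
L3 α=2/3: [561/8, 8435/72, 869/8]
L4 α=5/7: [123/4, 13655/252, 5129/28]
L5 α=1/2: [631/8, 27515/504, 8517/56]
L6 α=1/2: [1527/16, 37595/1008, 11989/112]
= [95, 37, 107]

query (0,1) [L1,L2,L3,L4,L5] — begin 0,0,0
L1 α=4/7: [716/7, 1012/7, 632/7]
L2 α=1/2: [1030/7, 2769/14, 771/7]
L3 α=3/8: [4045/28, 24009/112, 747/7]
L4 α=4/7: [31063/196, 97115/784, 7337/49]
L5 α=1/7: [102597/686, 380721/2744, 49265/343]
= [150, 139, 144]

(1,1) stack=L1,L2,L3,L4,L5; from [0,0,0]:
after L1 α=3/4: [249/4, 243/2, 24]
after L2 α=1/4: [1283/16, 995/8, 129/2]
after L3 α=3/8: [7039/128, 6415/64, 1965/16]
after L4 α=1/2: [32383/256, 18191/128, 2317/32]
after L5 α=2/3: [56959/768, 18191/384, 13133/96]
rounded: [74, 47, 137]

(1,1) stack=L1,L2,L3,L4; from [0,0,0]:
+L1 (α=3/4) → [249/4, 243/2, 24]
+L2 (α=1/4) → [1283/16, 995/8, 129/2]
+L3 (α=3/8) → [7039/128, 6415/64, 1965/16]
+L4 (α=1/2) → [32383/256, 18191/128, 2317/32]
= [126, 142, 72]

at x=0,y=0 over L1,L2,L3,L4:
+L1 (α=3/8) → [393/8, 99/8, 45/8]
+L2 (α=2/3) → [835/8, 323/24, 15/8]
+L3 (α=2/3) → [561/8, 8435/72, 869/8]
+L4 (α=5/7) → [123/4, 13655/252, 5129/28]
= [31, 54, 183]

query (1,0) [L1,L2,L3,L4] — begin 0,0,0
+L1 (α=1/2) → [221/2, 73/2, 106]
+L2 (α=3/7) → [691/7, 428/7, 442/7]
+L3 (α=1/3) → [2432/21, 2060/21, 549/7]
+L4 (α=3/5) → [2699/21, 8719/105, 5193/35]
= [129, 83, 148]

at x=1,y=1 over L1,L2:
after L1 α=3/4: [249/4, 243/2, 24]
after L2 α=1/4: [1283/16, 995/8, 129/2]
= [80, 124, 64]


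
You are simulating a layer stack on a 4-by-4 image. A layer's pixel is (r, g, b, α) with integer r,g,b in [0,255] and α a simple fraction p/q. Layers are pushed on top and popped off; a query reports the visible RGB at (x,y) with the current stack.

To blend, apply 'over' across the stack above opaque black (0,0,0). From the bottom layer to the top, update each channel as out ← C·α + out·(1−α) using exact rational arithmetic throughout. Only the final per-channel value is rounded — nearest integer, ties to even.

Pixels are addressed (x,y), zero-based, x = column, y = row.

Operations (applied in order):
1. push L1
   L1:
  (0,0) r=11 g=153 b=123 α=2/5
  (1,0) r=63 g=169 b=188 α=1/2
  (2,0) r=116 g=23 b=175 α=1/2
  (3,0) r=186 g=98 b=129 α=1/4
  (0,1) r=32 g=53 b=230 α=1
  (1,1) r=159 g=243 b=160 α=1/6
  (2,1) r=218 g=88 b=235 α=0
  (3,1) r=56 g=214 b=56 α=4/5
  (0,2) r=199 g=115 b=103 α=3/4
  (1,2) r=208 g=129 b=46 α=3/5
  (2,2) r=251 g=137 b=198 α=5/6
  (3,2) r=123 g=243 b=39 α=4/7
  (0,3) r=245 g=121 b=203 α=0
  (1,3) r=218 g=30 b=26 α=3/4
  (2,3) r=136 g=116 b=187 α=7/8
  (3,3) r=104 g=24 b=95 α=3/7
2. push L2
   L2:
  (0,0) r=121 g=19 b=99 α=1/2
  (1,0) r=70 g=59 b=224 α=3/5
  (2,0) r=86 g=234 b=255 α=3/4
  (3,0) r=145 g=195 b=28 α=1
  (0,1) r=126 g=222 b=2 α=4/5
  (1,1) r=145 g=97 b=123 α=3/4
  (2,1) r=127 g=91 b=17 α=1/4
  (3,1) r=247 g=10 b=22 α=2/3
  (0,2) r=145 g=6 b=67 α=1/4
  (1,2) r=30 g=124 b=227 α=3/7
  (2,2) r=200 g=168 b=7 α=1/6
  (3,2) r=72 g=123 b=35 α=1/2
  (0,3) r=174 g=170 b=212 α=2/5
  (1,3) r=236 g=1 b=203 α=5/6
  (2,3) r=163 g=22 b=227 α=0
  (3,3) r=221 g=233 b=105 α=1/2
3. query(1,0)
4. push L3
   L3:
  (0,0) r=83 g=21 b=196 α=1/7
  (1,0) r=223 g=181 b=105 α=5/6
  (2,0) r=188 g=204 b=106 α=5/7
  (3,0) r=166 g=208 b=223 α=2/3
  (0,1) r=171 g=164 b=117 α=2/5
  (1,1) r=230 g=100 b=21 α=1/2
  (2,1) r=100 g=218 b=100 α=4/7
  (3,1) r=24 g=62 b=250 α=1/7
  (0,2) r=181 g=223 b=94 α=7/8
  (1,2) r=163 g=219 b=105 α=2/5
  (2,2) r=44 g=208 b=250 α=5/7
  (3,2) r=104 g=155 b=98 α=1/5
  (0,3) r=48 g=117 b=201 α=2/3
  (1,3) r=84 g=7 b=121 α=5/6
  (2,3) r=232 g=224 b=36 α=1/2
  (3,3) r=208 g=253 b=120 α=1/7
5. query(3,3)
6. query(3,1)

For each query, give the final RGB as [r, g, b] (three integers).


at x=1,y=0 over L1,L2:
L1 α=1/2: [63/2, 169/2, 94]
L2 α=3/5: [273/5, 346/5, 172]
→ [55, 69, 172]

at x=3,y=3 over L1,L2,L3:
after L1 α=3/7: [312/7, 72/7, 285/7]
after L2 α=1/2: [1859/14, 1703/14, 510/7]
after L3 α=1/7: [7033/49, 6880/49, 3900/49]
rounded: [144, 140, 80]

(3,1) stack=L1,L2,L3; from [0,0,0]:
after L1 α=4/5: [224/5, 856/5, 224/5]
after L2 α=2/3: [898/5, 956/15, 148/5]
after L3 α=1/7: [5508/35, 2222/35, 2138/35]
→ [157, 63, 61]


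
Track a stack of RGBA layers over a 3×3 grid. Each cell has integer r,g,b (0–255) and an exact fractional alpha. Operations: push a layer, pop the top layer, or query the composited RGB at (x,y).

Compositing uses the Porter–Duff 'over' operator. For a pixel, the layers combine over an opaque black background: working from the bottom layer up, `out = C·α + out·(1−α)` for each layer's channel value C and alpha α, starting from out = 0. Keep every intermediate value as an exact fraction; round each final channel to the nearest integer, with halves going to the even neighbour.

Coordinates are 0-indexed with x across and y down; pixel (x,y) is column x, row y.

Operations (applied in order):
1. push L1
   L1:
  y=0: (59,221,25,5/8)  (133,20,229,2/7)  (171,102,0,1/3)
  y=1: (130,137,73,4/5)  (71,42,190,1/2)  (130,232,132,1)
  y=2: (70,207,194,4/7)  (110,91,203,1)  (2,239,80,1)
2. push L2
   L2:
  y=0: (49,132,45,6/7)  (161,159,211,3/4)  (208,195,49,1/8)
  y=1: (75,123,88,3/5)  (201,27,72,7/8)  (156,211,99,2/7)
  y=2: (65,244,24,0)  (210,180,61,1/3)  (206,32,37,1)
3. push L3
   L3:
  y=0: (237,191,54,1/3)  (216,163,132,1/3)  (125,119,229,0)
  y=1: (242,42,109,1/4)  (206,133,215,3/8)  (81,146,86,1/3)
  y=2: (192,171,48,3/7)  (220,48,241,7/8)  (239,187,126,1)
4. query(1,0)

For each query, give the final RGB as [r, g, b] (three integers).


(1,0) stack=L1,L2,L3; from [0,0,0]:
L1 α=2/7: [38, 40/7, 458/7]
L2 α=3/4: [521/4, 3379/28, 4889/28]
L3 α=1/3: [953/6, 1887/14, 6737/42]
= [159, 135, 160]


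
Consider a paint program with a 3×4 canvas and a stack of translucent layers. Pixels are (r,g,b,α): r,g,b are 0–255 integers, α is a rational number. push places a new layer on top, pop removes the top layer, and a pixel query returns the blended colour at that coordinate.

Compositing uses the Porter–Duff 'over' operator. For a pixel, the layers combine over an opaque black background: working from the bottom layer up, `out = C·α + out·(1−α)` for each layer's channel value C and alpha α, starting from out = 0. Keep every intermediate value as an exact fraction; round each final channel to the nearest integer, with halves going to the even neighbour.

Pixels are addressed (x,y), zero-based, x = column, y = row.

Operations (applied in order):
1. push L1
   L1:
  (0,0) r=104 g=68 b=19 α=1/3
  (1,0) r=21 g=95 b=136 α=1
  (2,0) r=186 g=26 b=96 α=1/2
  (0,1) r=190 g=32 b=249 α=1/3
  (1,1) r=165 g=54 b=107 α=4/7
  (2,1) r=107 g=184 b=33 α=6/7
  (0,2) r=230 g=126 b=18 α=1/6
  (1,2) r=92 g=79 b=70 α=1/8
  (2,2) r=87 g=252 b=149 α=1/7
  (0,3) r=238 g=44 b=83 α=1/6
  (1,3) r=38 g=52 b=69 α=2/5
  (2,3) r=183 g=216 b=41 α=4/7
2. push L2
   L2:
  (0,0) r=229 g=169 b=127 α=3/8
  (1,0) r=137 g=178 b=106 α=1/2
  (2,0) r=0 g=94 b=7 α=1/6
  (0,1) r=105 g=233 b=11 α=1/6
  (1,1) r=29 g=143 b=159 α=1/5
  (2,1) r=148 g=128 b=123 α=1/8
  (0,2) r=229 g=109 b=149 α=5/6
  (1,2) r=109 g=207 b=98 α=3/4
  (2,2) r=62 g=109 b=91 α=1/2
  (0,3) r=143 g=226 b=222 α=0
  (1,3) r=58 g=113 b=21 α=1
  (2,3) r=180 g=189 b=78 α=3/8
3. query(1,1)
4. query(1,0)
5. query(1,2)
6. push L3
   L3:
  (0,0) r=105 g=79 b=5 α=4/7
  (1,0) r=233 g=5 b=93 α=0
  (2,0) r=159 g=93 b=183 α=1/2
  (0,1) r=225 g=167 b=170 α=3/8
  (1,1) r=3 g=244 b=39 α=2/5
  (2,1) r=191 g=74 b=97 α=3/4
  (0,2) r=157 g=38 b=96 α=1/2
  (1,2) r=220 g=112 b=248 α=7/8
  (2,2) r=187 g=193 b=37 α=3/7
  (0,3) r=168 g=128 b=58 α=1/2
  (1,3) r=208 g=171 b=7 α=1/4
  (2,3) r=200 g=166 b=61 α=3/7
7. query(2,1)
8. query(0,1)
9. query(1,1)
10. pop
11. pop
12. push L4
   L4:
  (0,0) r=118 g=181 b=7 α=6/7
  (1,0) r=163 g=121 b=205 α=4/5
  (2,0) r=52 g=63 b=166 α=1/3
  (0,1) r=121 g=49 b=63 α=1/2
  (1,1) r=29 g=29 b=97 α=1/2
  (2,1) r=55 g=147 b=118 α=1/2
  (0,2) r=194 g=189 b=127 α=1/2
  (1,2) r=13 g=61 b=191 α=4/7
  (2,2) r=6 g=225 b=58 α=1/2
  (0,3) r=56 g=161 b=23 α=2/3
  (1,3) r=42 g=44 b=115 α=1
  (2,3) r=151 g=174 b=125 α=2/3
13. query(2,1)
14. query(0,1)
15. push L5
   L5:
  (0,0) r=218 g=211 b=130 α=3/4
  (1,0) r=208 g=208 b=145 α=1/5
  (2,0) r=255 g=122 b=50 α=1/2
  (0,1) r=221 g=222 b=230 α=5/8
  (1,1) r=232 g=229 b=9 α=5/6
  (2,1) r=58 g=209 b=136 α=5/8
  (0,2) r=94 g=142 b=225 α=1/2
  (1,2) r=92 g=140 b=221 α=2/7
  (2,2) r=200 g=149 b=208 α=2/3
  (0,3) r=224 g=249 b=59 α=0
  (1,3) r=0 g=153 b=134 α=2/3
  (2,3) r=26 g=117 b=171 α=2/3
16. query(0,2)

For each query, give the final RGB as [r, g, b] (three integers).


query (1,1) [L1,L2] — begin 0,0,0
after L1 α=4/7: [660/7, 216/7, 428/7]
after L2 α=1/5: [2843/35, 373/7, 565/7]
= [81, 53, 81]

(1,0) stack=L1,L2; from [0,0,0]:
after L1 α=1: [21, 95, 136]
after L2 α=1/2: [79, 273/2, 121]
rounded: [79, 136, 121]

at x=1,y=2 over L1,L2:
after L1 α=1/8: [23/2, 79/8, 35/4]
after L2 α=3/4: [677/8, 5047/32, 1211/16]
→ [85, 158, 76]

at x=2,y=1 over L1,L2,L3:
after L1 α=6/7: [642/7, 1104/7, 198/7]
after L2 α=1/8: [395/4, 154, 321/8]
after L3 α=3/4: [2687/16, 94, 2649/32]
rounded: [168, 94, 83]

query (0,1) [L1,L2,L3] — begin 0,0,0
+L1 (α=1/3) → [190/3, 32/3, 83]
+L2 (α=1/6) → [1265/18, 859/18, 71]
+L3 (α=3/8) → [18475/144, 13313/144, 865/8]
= [128, 92, 108]

(1,1) stack=L1,L2,L3; from [0,0,0]:
+L1 (α=4/7) → [660/7, 216/7, 428/7]
+L2 (α=1/5) → [2843/35, 373/7, 565/7]
+L3 (α=2/5) → [8739/175, 907/7, 2241/35]
rounded: [50, 130, 64]

query (2,1) [L1,L4] — begin 0,0,0
L1 α=6/7: [642/7, 1104/7, 198/7]
L4 α=1/2: [1027/14, 2133/14, 512/7]
= [73, 152, 73]

at x=0,y=1 over L1,L4:
+L1 (α=1/3) → [190/3, 32/3, 83]
+L4 (α=1/2) → [553/6, 179/6, 73]
→ [92, 30, 73]

query (0,2) [L1,L4,L5] — begin 0,0,0
L1 α=1/6: [115/3, 21, 3]
L4 α=1/2: [697/6, 105, 65]
L5 α=1/2: [1261/12, 247/2, 145]
= [105, 124, 145]


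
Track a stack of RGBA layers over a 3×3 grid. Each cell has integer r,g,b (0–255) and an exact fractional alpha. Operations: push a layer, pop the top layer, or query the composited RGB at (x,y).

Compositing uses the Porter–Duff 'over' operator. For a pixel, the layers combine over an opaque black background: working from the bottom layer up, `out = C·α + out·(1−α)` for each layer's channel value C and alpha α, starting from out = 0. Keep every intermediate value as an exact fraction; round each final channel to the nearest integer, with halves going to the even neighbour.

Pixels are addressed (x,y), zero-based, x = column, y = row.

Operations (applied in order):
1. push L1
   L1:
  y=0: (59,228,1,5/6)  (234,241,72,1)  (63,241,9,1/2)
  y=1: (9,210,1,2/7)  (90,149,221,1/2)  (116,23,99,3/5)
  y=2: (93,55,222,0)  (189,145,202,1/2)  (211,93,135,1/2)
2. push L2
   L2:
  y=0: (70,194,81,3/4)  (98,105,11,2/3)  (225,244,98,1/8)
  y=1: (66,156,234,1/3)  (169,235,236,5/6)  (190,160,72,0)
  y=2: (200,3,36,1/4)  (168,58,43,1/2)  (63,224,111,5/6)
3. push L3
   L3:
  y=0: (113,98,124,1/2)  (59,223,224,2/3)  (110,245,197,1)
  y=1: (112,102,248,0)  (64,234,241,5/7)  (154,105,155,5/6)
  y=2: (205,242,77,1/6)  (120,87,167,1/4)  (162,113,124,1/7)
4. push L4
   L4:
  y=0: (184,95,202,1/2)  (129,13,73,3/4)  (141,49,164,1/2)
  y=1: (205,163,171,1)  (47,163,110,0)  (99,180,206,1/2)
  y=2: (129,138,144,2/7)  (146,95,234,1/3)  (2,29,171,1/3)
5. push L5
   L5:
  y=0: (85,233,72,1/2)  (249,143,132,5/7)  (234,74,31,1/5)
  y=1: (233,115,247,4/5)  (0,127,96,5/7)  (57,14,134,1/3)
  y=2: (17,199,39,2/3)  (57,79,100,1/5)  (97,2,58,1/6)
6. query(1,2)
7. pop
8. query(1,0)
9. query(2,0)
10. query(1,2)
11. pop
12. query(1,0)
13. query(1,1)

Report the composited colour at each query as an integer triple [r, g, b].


(1,2) stack=L1,L2,L3,L4,L5; from [0,0,0]:
L1 α=1/2: [189/2, 145/2, 101]
L2 α=1/2: [525/4, 261/4, 72]
L3 α=1/4: [2055/16, 1131/16, 383/4]
L4 α=1/3: [3223/24, 1891/24, 851/6]
L5 α=1/5: [713/6, 473/6, 2002/15]
rounded: [119, 79, 133]

at x=1,y=0 over L1,L2,L3,L4:
L1 α=1: [234, 241, 72]
L2 α=2/3: [430/3, 451/3, 94/3]
L3 α=2/3: [784/9, 1789/9, 1438/9]
L4 α=3/4: [4267/36, 535/9, 3409/36]
rounded: [119, 59, 95]

query (2,0) [L1,L2,L3,L4] — begin 0,0,0
after L1 α=1/2: [63/2, 241/2, 9/2]
after L2 α=1/8: [891/16, 2175/16, 259/16]
after L3 α=1: [110, 245, 197]
after L4 α=1/2: [251/2, 147, 361/2]
rounded: [126, 147, 180]

query (1,2) [L1,L2,L3,L4] — begin 0,0,0
after L1 α=1/2: [189/2, 145/2, 101]
after L2 α=1/2: [525/4, 261/4, 72]
after L3 α=1/4: [2055/16, 1131/16, 383/4]
after L4 α=1/3: [3223/24, 1891/24, 851/6]
rounded: [134, 79, 142]

(1,0) stack=L1,L2,L3; from [0,0,0]:
after L1 α=1: [234, 241, 72]
after L2 α=2/3: [430/3, 451/3, 94/3]
after L3 α=2/3: [784/9, 1789/9, 1438/9]
→ [87, 199, 160]

query (1,1) [L1,L2,L3] — begin 0,0,0
L1 α=1/2: [45, 149/2, 221/2]
L2 α=5/6: [445/3, 833/4, 2581/12]
L3 α=5/7: [1850/21, 3173/14, 9811/42]
= [88, 227, 234]


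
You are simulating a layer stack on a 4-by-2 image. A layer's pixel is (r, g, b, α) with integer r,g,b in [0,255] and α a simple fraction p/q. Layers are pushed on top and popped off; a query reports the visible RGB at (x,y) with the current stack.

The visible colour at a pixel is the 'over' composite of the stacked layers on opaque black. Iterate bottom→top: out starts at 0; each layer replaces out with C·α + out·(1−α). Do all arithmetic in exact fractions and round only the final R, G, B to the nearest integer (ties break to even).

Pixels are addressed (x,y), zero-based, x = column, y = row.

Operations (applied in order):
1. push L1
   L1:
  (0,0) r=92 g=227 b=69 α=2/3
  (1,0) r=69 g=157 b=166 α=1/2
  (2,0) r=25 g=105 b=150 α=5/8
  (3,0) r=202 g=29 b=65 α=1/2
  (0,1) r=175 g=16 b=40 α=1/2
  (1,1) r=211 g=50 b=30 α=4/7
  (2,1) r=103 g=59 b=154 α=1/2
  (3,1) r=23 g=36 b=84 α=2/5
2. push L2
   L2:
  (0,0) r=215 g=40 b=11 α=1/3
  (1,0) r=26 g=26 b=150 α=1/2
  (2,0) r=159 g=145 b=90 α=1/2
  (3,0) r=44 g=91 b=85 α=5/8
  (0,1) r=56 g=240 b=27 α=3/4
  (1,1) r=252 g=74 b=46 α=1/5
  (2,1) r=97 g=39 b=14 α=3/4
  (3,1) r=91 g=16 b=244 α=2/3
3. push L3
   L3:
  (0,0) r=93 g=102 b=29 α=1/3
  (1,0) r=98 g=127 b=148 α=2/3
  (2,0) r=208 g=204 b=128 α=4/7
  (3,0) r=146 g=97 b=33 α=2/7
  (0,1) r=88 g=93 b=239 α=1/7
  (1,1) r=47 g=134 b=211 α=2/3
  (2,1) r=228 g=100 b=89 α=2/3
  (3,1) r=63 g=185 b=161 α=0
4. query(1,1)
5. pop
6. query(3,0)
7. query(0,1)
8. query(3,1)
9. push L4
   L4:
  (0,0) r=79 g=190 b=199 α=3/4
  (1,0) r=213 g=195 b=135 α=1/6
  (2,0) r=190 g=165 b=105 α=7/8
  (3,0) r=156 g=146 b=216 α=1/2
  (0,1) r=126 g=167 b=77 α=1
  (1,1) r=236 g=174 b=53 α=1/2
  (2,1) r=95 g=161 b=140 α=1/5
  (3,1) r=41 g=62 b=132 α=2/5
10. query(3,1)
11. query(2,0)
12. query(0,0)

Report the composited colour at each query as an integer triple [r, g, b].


query (1,1) [L1,L2,L3] — begin 0,0,0
after L1 α=4/7: [844/7, 200/7, 120/7]
after L2 α=1/5: [1028/7, 1318/35, 802/35]
after L3 α=2/3: [562/7, 3566/35, 15572/105]
→ [80, 102, 148]

at x=3,y=0 over L1,L2:
L1 α=1/2: [101, 29/2, 65/2]
L2 α=5/8: [523/8, 997/16, 1045/16]
rounded: [65, 62, 65]

(0,1) stack=L1,L2; from [0,0,0]:
+L1 (α=1/2) → [175/2, 8, 20]
+L2 (α=3/4) → [511/8, 182, 101/4]
→ [64, 182, 25]

(3,1) stack=L1,L2; from [0,0,0]:
L1 α=2/5: [46/5, 72/5, 168/5]
L2 α=2/3: [956/15, 232/15, 2608/15]
= [64, 15, 174]

at x=3,y=1 over L1,L2,L4:
after L1 α=2/5: [46/5, 72/5, 168/5]
after L2 α=2/3: [956/15, 232/15, 2608/15]
after L4 α=2/5: [1366/25, 852/25, 3928/25]
rounded: [55, 34, 157]

query (2,0) [L1,L2,L4] — begin 0,0,0
+L1 (α=5/8) → [125/8, 525/8, 375/4]
+L2 (α=1/2) → [1397/16, 1685/16, 735/8]
+L4 (α=7/8) → [22677/128, 20165/128, 6615/64]
rounded: [177, 158, 103]

at x=0,y=0 over L1,L2,L4:
after L1 α=2/3: [184/3, 454/3, 46]
after L2 α=1/3: [1013/9, 1028/9, 103/3]
after L4 α=3/4: [1573/18, 3079/18, 947/6]
rounded: [87, 171, 158]


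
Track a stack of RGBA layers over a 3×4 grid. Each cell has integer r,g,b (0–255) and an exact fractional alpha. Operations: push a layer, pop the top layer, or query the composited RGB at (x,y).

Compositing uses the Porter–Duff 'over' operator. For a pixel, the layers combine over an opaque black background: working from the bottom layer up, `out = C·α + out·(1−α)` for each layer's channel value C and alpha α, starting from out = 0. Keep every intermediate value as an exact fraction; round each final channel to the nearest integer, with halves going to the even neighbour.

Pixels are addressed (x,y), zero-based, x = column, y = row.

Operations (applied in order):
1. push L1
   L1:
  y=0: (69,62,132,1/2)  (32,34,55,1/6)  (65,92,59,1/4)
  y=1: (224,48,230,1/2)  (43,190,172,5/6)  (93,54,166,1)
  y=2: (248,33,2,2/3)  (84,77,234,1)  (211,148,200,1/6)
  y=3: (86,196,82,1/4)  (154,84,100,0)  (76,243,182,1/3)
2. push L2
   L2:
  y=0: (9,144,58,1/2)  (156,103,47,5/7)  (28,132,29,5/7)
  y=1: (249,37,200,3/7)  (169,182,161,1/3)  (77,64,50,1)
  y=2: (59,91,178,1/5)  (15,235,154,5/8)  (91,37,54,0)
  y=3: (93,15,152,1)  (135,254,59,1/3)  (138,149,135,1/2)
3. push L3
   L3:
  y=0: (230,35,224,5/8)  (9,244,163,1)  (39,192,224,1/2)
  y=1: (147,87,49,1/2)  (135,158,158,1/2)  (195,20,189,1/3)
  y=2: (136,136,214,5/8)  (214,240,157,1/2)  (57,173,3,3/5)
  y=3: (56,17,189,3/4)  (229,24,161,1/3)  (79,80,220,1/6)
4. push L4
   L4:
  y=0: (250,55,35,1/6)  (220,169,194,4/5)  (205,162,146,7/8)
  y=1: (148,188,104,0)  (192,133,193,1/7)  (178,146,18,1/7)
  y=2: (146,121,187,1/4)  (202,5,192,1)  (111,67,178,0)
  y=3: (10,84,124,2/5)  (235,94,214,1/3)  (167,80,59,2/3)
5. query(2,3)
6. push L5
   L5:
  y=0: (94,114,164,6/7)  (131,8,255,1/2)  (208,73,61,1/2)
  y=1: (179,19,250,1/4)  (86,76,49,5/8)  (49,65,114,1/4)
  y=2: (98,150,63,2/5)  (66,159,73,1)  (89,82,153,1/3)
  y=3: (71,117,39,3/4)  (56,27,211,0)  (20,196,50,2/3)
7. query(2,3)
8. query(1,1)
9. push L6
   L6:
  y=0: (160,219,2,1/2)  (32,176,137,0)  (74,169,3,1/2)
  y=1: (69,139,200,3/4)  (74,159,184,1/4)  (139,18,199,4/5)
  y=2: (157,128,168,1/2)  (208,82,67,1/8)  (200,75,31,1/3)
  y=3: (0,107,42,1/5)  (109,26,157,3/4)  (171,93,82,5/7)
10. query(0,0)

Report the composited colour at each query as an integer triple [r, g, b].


(2,3) stack=L1,L2,L3,L4; from [0,0,0]:
L1 α=1/3: [76/3, 81, 182/3]
L2 α=1/2: [245/3, 115, 587/6]
L3 α=1/6: [731/9, 655/6, 4255/36]
L4 α=2/3: [3737/27, 1615/18, 8503/108]
= [138, 90, 79]

query (2,3) [L1,L2,L3,L4,L5] — begin 0,0,0
L1 α=1/3: [76/3, 81, 182/3]
L2 α=1/2: [245/3, 115, 587/6]
L3 α=1/6: [731/9, 655/6, 4255/36]
L4 α=2/3: [3737/27, 1615/18, 8503/108]
L5 α=2/3: [4817/81, 8671/54, 19303/324]
→ [59, 161, 60]

at x=1,y=1 over L1,L2,L3,L4,L5:
after L1 α=5/6: [215/6, 475/3, 430/3]
after L2 α=1/3: [722/9, 1496/9, 1343/9]
after L3 α=1/2: [1937/18, 1459/9, 2765/18]
after L4 α=1/7: [359/3, 3317/21, 3344/21]
after L5 α=5/8: [789/8, 5977/56, 5059/56]
→ [99, 107, 90]

(0,0) stack=L1,L2,L3,L4,L5,L6; from [0,0,0]:
after L1 α=1/2: [69/2, 31, 66]
after L2 α=1/2: [87/4, 175/2, 62]
after L3 α=5/8: [4861/32, 875/16, 653/4]
after L4 α=1/6: [32305/192, 5255/96, 1135/8]
after L5 α=6/7: [140593/1344, 70919/672, 9007/56]
after L6 α=1/2: [355633/2688, 218087/1344, 9119/112]
→ [132, 162, 81]
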